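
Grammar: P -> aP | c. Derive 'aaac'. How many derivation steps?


Derivation: P => aP => aaP => aaaP => aaac
Steps: 4


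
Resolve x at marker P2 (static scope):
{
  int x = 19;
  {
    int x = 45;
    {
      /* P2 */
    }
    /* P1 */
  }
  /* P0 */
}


P2's block does not declare x; resolves to the enclosing declaration at depth 1
x = 45


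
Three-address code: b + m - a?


Break into single-operator statements:
t1 = b + m
t2 = t1 - a


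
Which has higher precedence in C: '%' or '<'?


'%' is multiplicative (level 10); '<' is relational (level 7)
Higher level binds tighter
'%' has higher precedence than '<'


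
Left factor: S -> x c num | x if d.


Common prefix: 'x'
Factored: S -> x S', S' -> c num | if d


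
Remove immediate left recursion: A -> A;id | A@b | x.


Left-recursive alternatives: A;id, A@b; non-recursive: x
Introduce A': A -> xA', A' -> ;idA' | @bA' | ε


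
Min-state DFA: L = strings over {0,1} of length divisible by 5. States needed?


Track length mod 5: states 0..4, accept at 0
Minimal DFA: 5 states


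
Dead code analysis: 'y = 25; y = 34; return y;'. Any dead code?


first assignment to y is overwritten before any read
Dead: 'y = 25'


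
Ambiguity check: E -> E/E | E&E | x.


'x/x&x' has two parse trees (no precedence encoded between / and &)
Ambiguous


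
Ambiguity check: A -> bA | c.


right-linear, alternatives start with distinct terminals 'b' vs 'c': unique leftmost derivation
Unambiguous


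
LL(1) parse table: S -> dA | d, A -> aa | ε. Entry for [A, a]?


For [A, a]: 'a' ∈ FIRST(aa)
Entry: A -> aa


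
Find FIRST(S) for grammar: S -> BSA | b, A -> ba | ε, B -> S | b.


Per alternative of S: FIRST(BSA) = {b}; FIRST(b) = {b}
FIRST(S) = {b}


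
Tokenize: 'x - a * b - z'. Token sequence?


Scan left to right, longest-match per lexeme
Tokens: ID(x), OP(-), ID(a), OP(*), ID(b), OP(-), ID(z)


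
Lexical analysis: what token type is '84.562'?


Pattern: digits with a decimal point
Type: FLOAT_LITERAL


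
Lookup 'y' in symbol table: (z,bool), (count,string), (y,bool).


Lookup 'y' → type bool


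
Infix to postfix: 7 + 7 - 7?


Left to right (same or higher precedence on left)
Postfix: 7 7 + 7 -


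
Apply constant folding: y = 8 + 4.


8 + 4 = 12 at compile time
Optimized: y = 12


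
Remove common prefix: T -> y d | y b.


Common prefix: 'y'
Factored: T -> y T', T' -> d | b


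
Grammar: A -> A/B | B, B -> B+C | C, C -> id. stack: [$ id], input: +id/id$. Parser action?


'id' on top is the handle for C -> id
Action: reduce (C -> id)


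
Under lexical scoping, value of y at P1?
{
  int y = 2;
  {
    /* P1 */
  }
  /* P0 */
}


P1's block does not declare y; resolves to the enclosing declaration at depth 0
y = 2


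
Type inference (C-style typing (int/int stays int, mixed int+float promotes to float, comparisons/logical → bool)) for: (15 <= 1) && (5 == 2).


Operand types: bool && bool
Rule: logical operators take bool operands and yield bool
Result type: bool


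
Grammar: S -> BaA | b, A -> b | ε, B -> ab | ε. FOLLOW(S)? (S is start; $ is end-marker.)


$ ∈ FOLLOW(S). For each A -> αBβ: add FIRST(β)\{ε} to FOLLOW(B); if β nullable, add FOLLOW(A).
FOLLOW(S) = {$}


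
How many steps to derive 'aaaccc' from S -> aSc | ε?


Derivation: S => aSc => aaScc => aaaSccc => aaaccc
Steps: 4


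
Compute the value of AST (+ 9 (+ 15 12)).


Evaluate inner: (+ 15 12) = 27
Evaluate root: (+ 9 27) = 36
Result: 36


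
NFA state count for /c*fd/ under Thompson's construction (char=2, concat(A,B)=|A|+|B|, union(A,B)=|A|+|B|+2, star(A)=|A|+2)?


Syntax tree has 3 char leaf(s), 0 union(s), 1 star(s)
chars contribute 3×2 = 6; each union adds +2; each star adds +2
Total: 6 + 0 + 2 = 8 states


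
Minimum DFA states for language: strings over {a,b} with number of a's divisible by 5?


Track (count of a) mod 5: states 0..4, accept at 0
Minimal DFA: 5 states


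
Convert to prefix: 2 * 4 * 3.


left-to-right (same/higher precedence on left): tree is (* (* 2 4) 3)
Prefix: * * 2 4 3


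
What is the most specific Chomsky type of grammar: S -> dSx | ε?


Single nonterminal LHS, but d^n x^n is not regular
Classification: Type 2 (Context-Free)


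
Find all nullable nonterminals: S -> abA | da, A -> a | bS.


A nonterminal is nullable iff some alternative derives ε (directly, or every symbol in it is nullable)
Nullable: {}


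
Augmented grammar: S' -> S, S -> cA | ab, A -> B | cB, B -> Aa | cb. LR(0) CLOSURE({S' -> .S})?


Start: S' -> .S
For each item with dot before a nonterminal B, add B -> .γ for every B-production
Closure: [S' -> .S, S -> .cA, S -> .ab]


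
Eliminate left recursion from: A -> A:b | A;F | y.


Left-recursive alternatives: A:b, A;F; non-recursive: y
Introduce A': A -> yA', A' -> :bA' | ;FA' | ε


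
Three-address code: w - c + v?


Break into single-operator statements:
t1 = w - c
t2 = t1 + v


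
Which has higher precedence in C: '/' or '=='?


'/' is multiplicative (level 10); '==' is equality (level 6)
Higher level binds tighter
'/' has higher precedence than '=='


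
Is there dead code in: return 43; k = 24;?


statement follows a return and is unreachable
Dead: 'k = 24'


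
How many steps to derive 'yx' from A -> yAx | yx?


Derivation: A => yx
Steps: 1


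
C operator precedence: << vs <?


'<<' is shift (level 8); '<' is relational (level 7)
Higher level binds tighter
'<<' has higher precedence than '<'


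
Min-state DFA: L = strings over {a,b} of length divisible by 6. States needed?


Track length mod 6: states 0..5, accept at 0
Minimal DFA: 6 states


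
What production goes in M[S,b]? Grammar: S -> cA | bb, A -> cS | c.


For [S, b]: 'b' ∈ FIRST(bb)
Entry: S -> bb


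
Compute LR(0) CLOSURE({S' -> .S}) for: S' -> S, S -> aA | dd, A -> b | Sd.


Start: S' -> .S
For each item with dot before a nonterminal B, add B -> .γ for every B-production
Closure: [S' -> .S, S -> .aA, S -> .dd]


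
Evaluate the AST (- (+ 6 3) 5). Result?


Evaluate inner: (+ 6 3) = 9
Evaluate root: (- 9 5) = 4
Result: 4


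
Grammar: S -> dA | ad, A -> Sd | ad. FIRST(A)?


Per alternative of A: FIRST(Sd) = {a, d}; FIRST(ad) = {a}
FIRST(A) = {a, d}


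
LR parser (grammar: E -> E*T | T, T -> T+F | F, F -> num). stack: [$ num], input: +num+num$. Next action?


'num' on top is the handle for F -> num
Action: reduce (F -> num)


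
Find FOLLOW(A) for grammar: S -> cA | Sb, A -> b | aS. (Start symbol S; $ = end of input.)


$ ∈ FOLLOW(S). For each A -> αBβ: add FIRST(β)\{ε} to FOLLOW(B); if β nullable, add FOLLOW(A).
FOLLOW(A) = {$, b}


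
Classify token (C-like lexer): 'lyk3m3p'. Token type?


Pattern: letter/underscore followed by alphanumerics, not a keyword
Type: IDENTIFIER


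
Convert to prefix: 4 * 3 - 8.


left-to-right (same/higher precedence on left): tree is (- (* 4 3) 8)
Prefix: - * 4 3 8


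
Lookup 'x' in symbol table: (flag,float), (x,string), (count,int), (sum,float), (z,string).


Lookup 'x' → type string


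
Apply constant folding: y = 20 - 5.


20 - 5 = 15 at compile time
Optimized: y = 15


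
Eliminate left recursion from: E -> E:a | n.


Left-recursive alternatives: E:a; non-recursive: n
Introduce E': E -> nE', E' -> :aE' | ε


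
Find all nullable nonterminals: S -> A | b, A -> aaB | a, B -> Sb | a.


A nonterminal is nullable iff some alternative derives ε (directly, or every symbol in it is nullable)
Nullable: {}


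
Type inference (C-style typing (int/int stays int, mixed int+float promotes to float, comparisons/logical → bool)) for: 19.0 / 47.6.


Operand types: float / float
Rule: mixed int/float promotes to float; int/int stays int
Result type: float


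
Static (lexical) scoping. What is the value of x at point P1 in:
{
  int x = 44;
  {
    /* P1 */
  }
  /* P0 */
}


P1's block does not declare x; resolves to the enclosing declaration at depth 0
x = 44


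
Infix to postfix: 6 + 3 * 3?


* has higher precedence, evaluate 3*3 first
Postfix: 6 3 3 * +


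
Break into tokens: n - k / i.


Scan left to right, longest-match per lexeme
Tokens: ID(n), OP(-), ID(k), OP(/), ID(i)


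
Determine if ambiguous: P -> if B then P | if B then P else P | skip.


dangling else: 'if B then if B then skip else skip' parses two ways
Ambiguous


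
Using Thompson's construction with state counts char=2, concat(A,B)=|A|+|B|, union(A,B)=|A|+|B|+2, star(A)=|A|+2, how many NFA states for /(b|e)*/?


Syntax tree has 2 char leaf(s), 1 union(s), 1 star(s)
chars contribute 2×2 = 4; each union adds +2; each star adds +2
Total: 4 + 2 + 2 = 8 states


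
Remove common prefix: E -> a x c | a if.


Common prefix: 'a'
Factored: E -> a E', E' -> x c | if


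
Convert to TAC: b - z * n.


Break into single-operator statements:
t1 = z * n
t2 = b - t1


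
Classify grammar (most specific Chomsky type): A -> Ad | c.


Left-linear: every RHS is a terminal or one nonterminal followed by a terminal
Classification: Type 3 (Regular)


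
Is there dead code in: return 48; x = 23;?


statement follows a return and is unreachable
Dead: 'x = 23'


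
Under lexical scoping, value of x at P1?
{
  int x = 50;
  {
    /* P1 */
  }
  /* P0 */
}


P1's block does not declare x; resolves to the enclosing declaration at depth 0
x = 50


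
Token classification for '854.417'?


Pattern: digits with a decimal point
Type: FLOAT_LITERAL


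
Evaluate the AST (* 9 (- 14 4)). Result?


Evaluate inner: (- 14 4) = 10
Evaluate root: (* 9 10) = 90
Result: 90


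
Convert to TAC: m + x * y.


Break into single-operator statements:
t1 = x * y
t2 = m + t1


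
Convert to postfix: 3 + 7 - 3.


Left to right (same or higher precedence on left)
Postfix: 3 7 + 3 -


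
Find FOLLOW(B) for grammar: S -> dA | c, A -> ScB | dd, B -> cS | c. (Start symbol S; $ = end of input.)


$ ∈ FOLLOW(S). For each A -> αBβ: add FIRST(β)\{ε} to FOLLOW(B); if β nullable, add FOLLOW(A).
FOLLOW(B) = {$, c}


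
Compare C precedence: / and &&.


'/' is multiplicative (level 10); '&&' is logical AND (level 2)
Higher level binds tighter
'/' has higher precedence than '&&'


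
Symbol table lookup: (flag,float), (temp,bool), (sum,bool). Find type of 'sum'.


Lookup 'sum' → type bool


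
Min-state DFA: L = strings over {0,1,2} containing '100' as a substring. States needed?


KMP-style automaton: 3 progress states + 1 absorbing accept = 4
Minimal DFA: 4 states


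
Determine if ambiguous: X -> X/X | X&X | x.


'x/x&x' has two parse trees (no precedence encoded between / and &)
Ambiguous


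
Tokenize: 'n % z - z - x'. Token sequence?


Scan left to right, longest-match per lexeme
Tokens: ID(n), OP(%), ID(z), OP(-), ID(z), OP(-), ID(x)


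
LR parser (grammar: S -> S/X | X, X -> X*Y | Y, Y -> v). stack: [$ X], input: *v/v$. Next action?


shift '*' to continue X -> X*Y
Action: shift


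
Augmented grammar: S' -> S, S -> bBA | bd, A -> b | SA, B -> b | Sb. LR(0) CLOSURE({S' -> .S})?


Start: S' -> .S
For each item with dot before a nonterminal B, add B -> .γ for every B-production
Closure: [S' -> .S, S -> .bBA, S -> .bd]


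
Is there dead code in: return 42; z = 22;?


statement follows a return and is unreachable
Dead: 'z = 22'


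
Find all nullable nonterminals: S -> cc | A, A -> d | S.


A nonterminal is nullable iff some alternative derives ε (directly, or every symbol in it is nullable)
Nullable: {}


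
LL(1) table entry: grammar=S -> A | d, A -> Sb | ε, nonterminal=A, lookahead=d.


For [A, d]: 'd' ∈ FIRST(Sb)
Entry: A -> Sb


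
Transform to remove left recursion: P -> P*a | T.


Left-recursive alternatives: P*a; non-recursive: T
Introduce P': P -> TP', P' -> *aP' | ε


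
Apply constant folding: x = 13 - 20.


13 - 20 = -7 at compile time
Optimized: x = -7


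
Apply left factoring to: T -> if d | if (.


Common prefix: 'if'
Factored: T -> if T', T' -> d | (


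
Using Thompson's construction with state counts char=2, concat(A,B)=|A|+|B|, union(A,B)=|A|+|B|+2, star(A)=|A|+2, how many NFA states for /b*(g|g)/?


Syntax tree has 3 char leaf(s), 1 union(s), 1 star(s)
chars contribute 3×2 = 6; each union adds +2; each star adds +2
Total: 6 + 2 + 2 = 10 states


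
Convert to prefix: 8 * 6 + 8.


left-to-right (same/higher precedence on left): tree is (+ (* 8 6) 8)
Prefix: + * 8 6 8


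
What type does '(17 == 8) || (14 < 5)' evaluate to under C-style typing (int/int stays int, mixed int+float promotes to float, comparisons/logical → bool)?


Operand types: bool || bool
Rule: logical operators take bool operands and yield bool
Result type: bool


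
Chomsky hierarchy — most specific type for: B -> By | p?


Left-linear: every RHS is a terminal or one nonterminal followed by a terminal
Classification: Type 3 (Regular)


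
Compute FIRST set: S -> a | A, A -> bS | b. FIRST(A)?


Per alternative of A: FIRST(bS) = {b}; FIRST(b) = {b}
FIRST(A) = {b}


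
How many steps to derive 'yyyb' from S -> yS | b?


Derivation: S => yS => yyS => yyyS => yyyb
Steps: 4


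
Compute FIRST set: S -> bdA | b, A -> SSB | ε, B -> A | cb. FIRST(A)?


Per alternative of A: FIRST(SSB) = {b}; FIRST(ε) = {ε}
FIRST(A) = {b, ε}


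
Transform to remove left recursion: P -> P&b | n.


Left-recursive alternatives: P&b; non-recursive: n
Introduce P': P -> nP', P' -> &bP' | ε


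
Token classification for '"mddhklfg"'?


Pattern: double-quoted sequence
Type: STRING_LITERAL


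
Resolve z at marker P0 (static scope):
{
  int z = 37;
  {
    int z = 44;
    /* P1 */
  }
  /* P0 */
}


z declared in the same block as P0
z = 37


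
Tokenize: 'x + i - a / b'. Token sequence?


Scan left to right, longest-match per lexeme
Tokens: ID(x), OP(+), ID(i), OP(-), ID(a), OP(/), ID(b)


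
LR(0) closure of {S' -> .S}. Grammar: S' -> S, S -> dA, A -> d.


Start: S' -> .S
For each item with dot before a nonterminal B, add B -> .γ for every B-production
Closure: [S' -> .S, S -> .dA]


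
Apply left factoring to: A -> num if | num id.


Common prefix: 'num'
Factored: A -> num A', A' -> if | id


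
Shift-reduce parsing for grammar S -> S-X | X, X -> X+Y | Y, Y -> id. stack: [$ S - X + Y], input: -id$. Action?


handle 'X+Y' on top
Action: reduce (X -> X+Y)


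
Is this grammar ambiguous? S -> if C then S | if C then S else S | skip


dangling else: 'if C then if C then skip else skip' parses two ways
Ambiguous


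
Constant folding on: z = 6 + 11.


6 + 11 = 17 at compile time
Optimized: z = 17


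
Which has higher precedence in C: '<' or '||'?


'<' is relational (level 7); '||' is logical OR (level 1)
Higher level binds tighter
'<' has higher precedence than '||'


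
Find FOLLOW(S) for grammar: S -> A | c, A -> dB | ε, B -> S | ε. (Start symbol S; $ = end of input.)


$ ∈ FOLLOW(S). For each A -> αBβ: add FIRST(β)\{ε} to FOLLOW(B); if β nullable, add FOLLOW(A).
FOLLOW(S) = {$}


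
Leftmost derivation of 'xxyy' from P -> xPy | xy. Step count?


Derivation: P => xPy => xxyy
Steps: 2


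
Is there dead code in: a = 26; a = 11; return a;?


first assignment to a is overwritten before any read
Dead: 'a = 26'


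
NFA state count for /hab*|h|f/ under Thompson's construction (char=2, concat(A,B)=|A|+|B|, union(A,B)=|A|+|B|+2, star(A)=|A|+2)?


Syntax tree has 5 char leaf(s), 2 union(s), 1 star(s)
chars contribute 5×2 = 10; each union adds +2; each star adds +2
Total: 10 + 4 + 2 = 16 states


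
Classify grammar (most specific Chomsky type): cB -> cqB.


LHS has context (more than one symbol) and |LHS| ≤ |RHS|
Classification: Type 1 (Context-Sensitive)


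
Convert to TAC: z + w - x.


Break into single-operator statements:
t1 = z + w
t2 = t1 - x


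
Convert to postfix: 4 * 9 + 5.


Left to right (same or higher precedence on left)
Postfix: 4 9 * 5 +


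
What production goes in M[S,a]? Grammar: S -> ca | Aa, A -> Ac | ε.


For [S, a]: 'a' ∈ FIRST(Aa)
Entry: S -> Aa


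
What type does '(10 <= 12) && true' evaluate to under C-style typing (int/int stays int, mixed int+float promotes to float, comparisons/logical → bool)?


Operand types: bool && bool
Rule: logical operators take bool operands and yield bool
Result type: bool


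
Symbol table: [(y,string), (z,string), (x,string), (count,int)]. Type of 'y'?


Lookup 'y' → type string


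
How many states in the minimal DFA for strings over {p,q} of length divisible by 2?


Track length mod 2: states 0..1, accept at 0
Minimal DFA: 2 states


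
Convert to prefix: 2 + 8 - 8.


left-to-right (same/higher precedence on left): tree is (- (+ 2 8) 8)
Prefix: - + 2 8 8


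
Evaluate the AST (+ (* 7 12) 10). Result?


Evaluate inner: (* 7 12) = 84
Evaluate root: (+ 84 10) = 94
Result: 94


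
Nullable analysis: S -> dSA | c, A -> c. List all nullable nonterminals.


A nonterminal is nullable iff some alternative derives ε (directly, or every symbol in it is nullable)
Nullable: {}


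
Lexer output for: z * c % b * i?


Scan left to right, longest-match per lexeme
Tokens: ID(z), OP(*), ID(c), OP(%), ID(b), OP(*), ID(i)


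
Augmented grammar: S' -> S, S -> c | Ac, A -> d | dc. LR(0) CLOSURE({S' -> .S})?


Start: S' -> .S
For each item with dot before a nonterminal B, add B -> .γ for every B-production
Closure: [S' -> .S, S -> .c, S -> .Ac, A -> .d, A -> .dc]


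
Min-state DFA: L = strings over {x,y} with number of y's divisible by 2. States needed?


Track (count of y) mod 2: states 0..1, accept at 0
Minimal DFA: 2 states


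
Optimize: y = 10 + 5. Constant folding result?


10 + 5 = 15 at compile time
Optimized: y = 15


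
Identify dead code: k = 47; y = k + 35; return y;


k is read by y's definition; y is returned
No dead code


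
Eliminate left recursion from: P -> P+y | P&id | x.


Left-recursive alternatives: P+y, P&id; non-recursive: x
Introduce P': P -> xP', P' -> +yP' | &idP' | ε


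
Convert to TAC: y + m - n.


Break into single-operator statements:
t1 = y + m
t2 = t1 - n


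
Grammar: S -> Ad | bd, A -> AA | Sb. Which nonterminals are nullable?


A nonterminal is nullable iff some alternative derives ε (directly, or every symbol in it is nullable)
Nullable: {}


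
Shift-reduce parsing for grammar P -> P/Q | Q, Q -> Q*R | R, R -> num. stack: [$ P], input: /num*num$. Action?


shift '/' to continue P -> P/Q
Action: shift


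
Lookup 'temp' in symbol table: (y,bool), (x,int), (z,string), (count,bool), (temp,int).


Lookup 'temp' → type int


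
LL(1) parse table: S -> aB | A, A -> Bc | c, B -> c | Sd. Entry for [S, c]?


For [S, c]: 'c' ∈ FIRST(A)
Entry: S -> A


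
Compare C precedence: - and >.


'-' is additive (level 9); '>' is relational (level 7)
Higher level binds tighter
'-' has higher precedence than '>'


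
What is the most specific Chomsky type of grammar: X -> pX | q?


Right-linear: every RHS is a terminal or a terminal followed by one nonterminal
Classification: Type 3 (Regular)


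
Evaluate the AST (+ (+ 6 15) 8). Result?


Evaluate inner: (+ 6 15) = 21
Evaluate root: (+ 21 8) = 29
Result: 29


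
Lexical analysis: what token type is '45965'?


Pattern: digits only
Type: INTEGER_LITERAL


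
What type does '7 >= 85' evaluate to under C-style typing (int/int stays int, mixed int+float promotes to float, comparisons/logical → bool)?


Operand types: int >= int
Rule: comparison yields bool
Result type: bool


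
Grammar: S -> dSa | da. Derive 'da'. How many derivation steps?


Derivation: S => da
Steps: 1


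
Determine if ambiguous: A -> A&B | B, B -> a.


precedence layered via separate nonterminal B: deterministic
Unambiguous


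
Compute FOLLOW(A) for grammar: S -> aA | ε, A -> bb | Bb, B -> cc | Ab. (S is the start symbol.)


$ ∈ FOLLOW(S). For each A -> αBβ: add FIRST(β)\{ε} to FOLLOW(B); if β nullable, add FOLLOW(A).
FOLLOW(A) = {$, b}


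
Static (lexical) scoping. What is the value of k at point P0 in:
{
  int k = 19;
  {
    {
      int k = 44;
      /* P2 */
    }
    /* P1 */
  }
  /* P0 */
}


k declared in the same block as P0
k = 19


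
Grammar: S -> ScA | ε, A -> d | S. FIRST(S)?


Per alternative of S: FIRST(ScA) = {c}; FIRST(ε) = {ε}
FIRST(S) = {c, ε}


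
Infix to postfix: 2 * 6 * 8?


Left to right (same or higher precedence on left)
Postfix: 2 6 * 8 *


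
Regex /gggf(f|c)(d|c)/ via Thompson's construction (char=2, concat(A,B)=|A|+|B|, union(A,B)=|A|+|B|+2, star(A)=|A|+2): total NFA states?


Syntax tree has 8 char leaf(s), 2 union(s), 0 star(s)
chars contribute 8×2 = 16; each union adds +2; each star adds +2
Total: 16 + 4 + 0 = 20 states


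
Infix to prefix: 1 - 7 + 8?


left-to-right (same/higher precedence on left): tree is (+ (- 1 7) 8)
Prefix: + - 1 7 8


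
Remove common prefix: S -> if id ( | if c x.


Common prefix: 'if'
Factored: S -> if S', S' -> id ( | c x


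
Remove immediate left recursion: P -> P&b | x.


Left-recursive alternatives: P&b; non-recursive: x
Introduce P': P -> xP', P' -> &bP' | ε


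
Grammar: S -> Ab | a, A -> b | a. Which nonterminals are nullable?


A nonterminal is nullable iff some alternative derives ε (directly, or every symbol in it is nullable)
Nullable: {}


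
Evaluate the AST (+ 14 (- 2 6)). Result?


Evaluate inner: (- 2 6) = -4
Evaluate root: (+ 14 -4) = 10
Result: 10


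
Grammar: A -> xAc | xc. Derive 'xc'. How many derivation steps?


Derivation: A => xc
Steps: 1


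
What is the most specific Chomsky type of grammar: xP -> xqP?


LHS has context (more than one symbol) and |LHS| ≤ |RHS|
Classification: Type 1 (Context-Sensitive)


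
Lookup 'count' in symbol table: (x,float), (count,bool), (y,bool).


Lookup 'count' → type bool


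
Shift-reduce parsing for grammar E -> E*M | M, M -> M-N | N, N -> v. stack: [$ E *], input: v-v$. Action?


no handle ('E*' is not any RHS); shift 'v'
Action: shift


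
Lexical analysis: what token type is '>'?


Pattern: operator symbol
Type: OPERATOR


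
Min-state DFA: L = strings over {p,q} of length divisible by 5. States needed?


Track length mod 5: states 0..4, accept at 0
Minimal DFA: 5 states


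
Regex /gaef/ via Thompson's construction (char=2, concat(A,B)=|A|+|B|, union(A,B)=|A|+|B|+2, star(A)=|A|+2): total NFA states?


Syntax tree has 4 char leaf(s), 0 union(s), 0 star(s)
chars contribute 4×2 = 8; each union adds +2; each star adds +2
Total: 8 + 0 + 0 = 8 states


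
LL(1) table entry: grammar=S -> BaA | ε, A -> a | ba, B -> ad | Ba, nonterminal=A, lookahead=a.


For [A, a]: 'a' ∈ FIRST(a)
Entry: A -> a


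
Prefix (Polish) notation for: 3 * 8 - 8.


left-to-right (same/higher precedence on left): tree is (- (* 3 8) 8)
Prefix: - * 3 8 8


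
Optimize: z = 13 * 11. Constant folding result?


13 * 11 = 143 at compile time
Optimized: z = 143


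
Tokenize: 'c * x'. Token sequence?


Scan left to right, longest-match per lexeme
Tokens: ID(c), OP(*), ID(x)


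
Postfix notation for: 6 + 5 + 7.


Left to right (same or higher precedence on left)
Postfix: 6 5 + 7 +


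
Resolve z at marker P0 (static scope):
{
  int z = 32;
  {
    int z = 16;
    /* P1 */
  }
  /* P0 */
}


z declared in the same block as P0
z = 32


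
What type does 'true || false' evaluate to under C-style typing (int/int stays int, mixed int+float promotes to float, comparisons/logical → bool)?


Operand types: bool || bool
Rule: logical operators take bool operands and yield bool
Result type: bool


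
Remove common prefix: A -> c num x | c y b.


Common prefix: 'c'
Factored: A -> c A', A' -> num x | y b


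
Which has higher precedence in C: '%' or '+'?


'%' is multiplicative (level 10); '+' is additive (level 9)
Higher level binds tighter
'%' has higher precedence than '+'


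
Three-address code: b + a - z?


Break into single-operator statements:
t1 = b + a
t2 = t1 - z


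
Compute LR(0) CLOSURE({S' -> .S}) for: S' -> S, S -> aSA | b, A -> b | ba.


Start: S' -> .S
For each item with dot before a nonterminal B, add B -> .γ for every B-production
Closure: [S' -> .S, S -> .aSA, S -> .b]


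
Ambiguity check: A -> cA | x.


right-linear, alternatives start with distinct terminals 'c' vs 'x': unique leftmost derivation
Unambiguous


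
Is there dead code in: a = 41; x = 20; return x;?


a is assigned but never read
Dead: 'a = 41'


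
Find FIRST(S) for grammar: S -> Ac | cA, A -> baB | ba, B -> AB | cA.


Per alternative of S: FIRST(Ac) = {b}; FIRST(cA) = {c}
FIRST(S) = {b, c}


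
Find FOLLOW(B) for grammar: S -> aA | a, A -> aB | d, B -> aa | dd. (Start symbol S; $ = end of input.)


$ ∈ FOLLOW(S). For each A -> αBβ: add FIRST(β)\{ε} to FOLLOW(B); if β nullable, add FOLLOW(A).
FOLLOW(B) = {$}


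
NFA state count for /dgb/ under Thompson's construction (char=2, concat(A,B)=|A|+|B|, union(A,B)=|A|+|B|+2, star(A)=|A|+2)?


Syntax tree has 3 char leaf(s), 0 union(s), 0 star(s)
chars contribute 3×2 = 6; each union adds +2; each star adds +2
Total: 6 + 0 + 0 = 6 states


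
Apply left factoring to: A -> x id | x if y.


Common prefix: 'x'
Factored: A -> x A', A' -> id | if y


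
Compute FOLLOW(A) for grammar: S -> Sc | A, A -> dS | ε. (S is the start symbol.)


$ ∈ FOLLOW(S). For each A -> αBβ: add FIRST(β)\{ε} to FOLLOW(B); if β nullable, add FOLLOW(A).
FOLLOW(A) = {$, c}


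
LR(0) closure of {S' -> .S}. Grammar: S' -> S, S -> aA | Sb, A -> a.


Start: S' -> .S
For each item with dot before a nonterminal B, add B -> .γ for every B-production
Closure: [S' -> .S, S -> .aA, S -> .Sb]


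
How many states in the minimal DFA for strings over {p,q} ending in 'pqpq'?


Track the longest suffix of input matching a prefix of 'pqpq': 5 classes (prefixes of length 0..4)
Minimal DFA: 5 states


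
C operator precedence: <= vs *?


'*' is multiplicative (level 10); '<=' is relational (level 7)
Higher level binds tighter
'*' has higher precedence than '<='


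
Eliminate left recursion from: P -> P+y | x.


Left-recursive alternatives: P+y; non-recursive: x
Introduce P': P -> xP', P' -> +yP' | ε


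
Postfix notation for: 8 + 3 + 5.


Left to right (same or higher precedence on left)
Postfix: 8 3 + 5 +


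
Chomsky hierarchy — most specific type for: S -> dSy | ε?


Single nonterminal LHS, but d^n y^n is not regular
Classification: Type 2 (Context-Free)


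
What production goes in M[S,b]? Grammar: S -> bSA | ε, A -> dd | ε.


For [S, b]: 'b' ∈ FIRST(bSA)
Entry: S -> bSA


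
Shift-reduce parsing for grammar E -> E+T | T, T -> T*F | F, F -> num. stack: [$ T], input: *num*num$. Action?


shift '*' to continue T -> T*F
Action: shift


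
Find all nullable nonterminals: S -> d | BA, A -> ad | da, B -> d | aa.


A nonterminal is nullable iff some alternative derives ε (directly, or every symbol in it is nullable)
Nullable: {}


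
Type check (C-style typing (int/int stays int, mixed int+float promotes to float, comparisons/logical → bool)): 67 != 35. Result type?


Operand types: int != int
Rule: comparison yields bool
Result type: bool


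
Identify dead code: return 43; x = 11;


statement follows a return and is unreachable
Dead: 'x = 11'


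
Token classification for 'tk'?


Pattern: letter/underscore followed by alphanumerics, not a keyword
Type: IDENTIFIER


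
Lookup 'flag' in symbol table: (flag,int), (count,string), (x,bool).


Lookup 'flag' → type int


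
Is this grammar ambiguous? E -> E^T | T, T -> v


precedence layered via separate nonterminal T: deterministic
Unambiguous


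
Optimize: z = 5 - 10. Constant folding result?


5 - 10 = -5 at compile time
Optimized: z = -5


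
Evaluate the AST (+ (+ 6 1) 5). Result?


Evaluate inner: (+ 6 1) = 7
Evaluate root: (+ 7 5) = 12
Result: 12


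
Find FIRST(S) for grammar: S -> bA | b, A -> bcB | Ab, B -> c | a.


Per alternative of S: FIRST(bA) = {b}; FIRST(b) = {b}
FIRST(S) = {b}


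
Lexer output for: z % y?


Scan left to right, longest-match per lexeme
Tokens: ID(z), OP(%), ID(y)


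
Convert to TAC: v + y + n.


Break into single-operator statements:
t1 = v + y
t2 = t1 + n


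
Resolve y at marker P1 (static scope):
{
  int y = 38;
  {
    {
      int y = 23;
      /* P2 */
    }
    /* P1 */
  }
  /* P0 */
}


P1's block does not declare y; resolves to the enclosing declaration at depth 0
y = 38


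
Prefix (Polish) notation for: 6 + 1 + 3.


left-to-right (same/higher precedence on left): tree is (+ (+ 6 1) 3)
Prefix: + + 6 1 3


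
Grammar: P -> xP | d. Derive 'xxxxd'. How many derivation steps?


Derivation: P => xP => xxP => xxxP => xxxxP => xxxxd
Steps: 5


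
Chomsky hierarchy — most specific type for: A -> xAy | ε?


Single nonterminal LHS, but x^n y^n is not regular
Classification: Type 2 (Context-Free)


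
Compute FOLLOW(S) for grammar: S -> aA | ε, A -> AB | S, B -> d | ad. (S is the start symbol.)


$ ∈ FOLLOW(S). For each A -> αBβ: add FIRST(β)\{ε} to FOLLOW(B); if β nullable, add FOLLOW(A).
FOLLOW(S) = {$, a, d}


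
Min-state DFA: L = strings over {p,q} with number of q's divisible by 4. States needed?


Track (count of q) mod 4: states 0..3, accept at 0
Minimal DFA: 4 states


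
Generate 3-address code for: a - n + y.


Break into single-operator statements:
t1 = a - n
t2 = t1 + y


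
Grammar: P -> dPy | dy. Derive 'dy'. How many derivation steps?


Derivation: P => dy
Steps: 1


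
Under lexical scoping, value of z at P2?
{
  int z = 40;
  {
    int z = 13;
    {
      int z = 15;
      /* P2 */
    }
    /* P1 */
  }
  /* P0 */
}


z declared in the same block as P2
z = 15


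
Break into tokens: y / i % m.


Scan left to right, longest-match per lexeme
Tokens: ID(y), OP(/), ID(i), OP(%), ID(m)


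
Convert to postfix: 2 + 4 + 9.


Left to right (same or higher precedence on left)
Postfix: 2 4 + 9 +


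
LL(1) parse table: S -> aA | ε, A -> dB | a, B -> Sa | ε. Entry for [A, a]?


For [A, a]: 'a' ∈ FIRST(a)
Entry: A -> a


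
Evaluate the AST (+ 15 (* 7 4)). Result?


Evaluate inner: (* 7 4) = 28
Evaluate root: (+ 15 28) = 43
Result: 43


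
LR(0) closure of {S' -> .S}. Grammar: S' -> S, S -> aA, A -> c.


Start: S' -> .S
For each item with dot before a nonterminal B, add B -> .γ for every B-production
Closure: [S' -> .S, S -> .aA]


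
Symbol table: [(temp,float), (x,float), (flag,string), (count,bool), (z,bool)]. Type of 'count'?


Lookup 'count' → type bool


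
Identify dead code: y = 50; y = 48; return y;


first assignment to y is overwritten before any read
Dead: 'y = 50'


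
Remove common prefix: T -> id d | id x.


Common prefix: 'id'
Factored: T -> id T', T' -> d | x


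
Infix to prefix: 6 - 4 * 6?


'*' binds tighter: tree is (- 6 (* 4 6))
Prefix: - 6 * 4 6


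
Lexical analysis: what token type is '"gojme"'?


Pattern: double-quoted sequence
Type: STRING_LITERAL


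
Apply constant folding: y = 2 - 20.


2 - 20 = -18 at compile time
Optimized: y = -18


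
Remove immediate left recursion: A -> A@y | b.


Left-recursive alternatives: A@y; non-recursive: b
Introduce A': A -> bA', A' -> @yA' | ε


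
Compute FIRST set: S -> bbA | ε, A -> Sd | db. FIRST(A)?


Per alternative of A: FIRST(Sd) = {b, d}; FIRST(db) = {d}
FIRST(A) = {b, d}


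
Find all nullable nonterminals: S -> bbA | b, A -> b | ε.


A nonterminal is nullable iff some alternative derives ε (directly, or every symbol in it is nullable)
Nullable: {A}


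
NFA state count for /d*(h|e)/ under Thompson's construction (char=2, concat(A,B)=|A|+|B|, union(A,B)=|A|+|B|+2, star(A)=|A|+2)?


Syntax tree has 3 char leaf(s), 1 union(s), 1 star(s)
chars contribute 3×2 = 6; each union adds +2; each star adds +2
Total: 6 + 2 + 2 = 10 states


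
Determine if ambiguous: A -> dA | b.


right-linear, alternatives start with distinct terminals 'd' vs 'b': unique leftmost derivation
Unambiguous


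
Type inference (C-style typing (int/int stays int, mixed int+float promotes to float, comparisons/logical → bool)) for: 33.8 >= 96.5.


Operand types: float >= float
Rule: comparison yields bool
Result type: bool


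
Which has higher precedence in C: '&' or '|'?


'&' is bitwise AND (level 5); '|' is bitwise OR (level 3)
Higher level binds tighter
'&' has higher precedence than '|'


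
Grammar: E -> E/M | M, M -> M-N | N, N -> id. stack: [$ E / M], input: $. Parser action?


handle 'E/M' on top; lookahead ∈ FOLLOW(E) = {/, $}
Action: reduce (E -> E/M)


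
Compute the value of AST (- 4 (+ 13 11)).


Evaluate inner: (+ 13 11) = 24
Evaluate root: (- 4 24) = -20
Result: -20


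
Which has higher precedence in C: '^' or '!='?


'!=' is equality (level 6); '^' is bitwise XOR (level 4)
Higher level binds tighter
'!=' has higher precedence than '^'


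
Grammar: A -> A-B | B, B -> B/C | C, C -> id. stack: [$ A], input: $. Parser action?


start symbol A on stack, input exhausted
Action: accept


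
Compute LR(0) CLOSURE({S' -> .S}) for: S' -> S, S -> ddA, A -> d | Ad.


Start: S' -> .S
For each item with dot before a nonterminal B, add B -> .γ for every B-production
Closure: [S' -> .S, S -> .ddA]


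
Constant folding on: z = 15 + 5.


15 + 5 = 20 at compile time
Optimized: z = 20


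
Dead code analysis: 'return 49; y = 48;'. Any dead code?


statement follows a return and is unreachable
Dead: 'y = 48'


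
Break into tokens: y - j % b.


Scan left to right, longest-match per lexeme
Tokens: ID(y), OP(-), ID(j), OP(%), ID(b)


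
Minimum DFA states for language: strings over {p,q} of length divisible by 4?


Track length mod 4: states 0..3, accept at 0
Minimal DFA: 4 states


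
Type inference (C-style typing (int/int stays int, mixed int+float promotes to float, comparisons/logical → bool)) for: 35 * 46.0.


Operand types: int * float
Rule: mixed int/float promotes to float; int/int stays int
Result type: float


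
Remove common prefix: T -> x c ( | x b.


Common prefix: 'x'
Factored: T -> x T', T' -> c ( | b


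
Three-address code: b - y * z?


Break into single-operator statements:
t1 = y * z
t2 = b - t1


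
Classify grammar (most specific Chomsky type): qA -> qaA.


LHS has context (more than one symbol) and |LHS| ≤ |RHS|
Classification: Type 1 (Context-Sensitive)


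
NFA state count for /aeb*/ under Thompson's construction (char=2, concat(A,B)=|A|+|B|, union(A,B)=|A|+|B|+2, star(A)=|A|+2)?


Syntax tree has 3 char leaf(s), 0 union(s), 1 star(s)
chars contribute 3×2 = 6; each union adds +2; each star adds +2
Total: 6 + 0 + 2 = 8 states


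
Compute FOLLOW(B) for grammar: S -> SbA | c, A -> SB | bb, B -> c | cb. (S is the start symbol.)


$ ∈ FOLLOW(S). For each A -> αBβ: add FIRST(β)\{ε} to FOLLOW(B); if β nullable, add FOLLOW(A).
FOLLOW(B) = {$, b, c}


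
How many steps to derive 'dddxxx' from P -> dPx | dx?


Derivation: P => dPx => ddPxx => dddxxx
Steps: 3


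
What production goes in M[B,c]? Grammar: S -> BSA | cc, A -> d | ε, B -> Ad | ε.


For [B, c]: ε is nullable and 'c' ∈ FOLLOW(B)
Entry: B -> ε


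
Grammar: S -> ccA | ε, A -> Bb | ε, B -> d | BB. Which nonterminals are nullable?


A nonterminal is nullable iff some alternative derives ε (directly, or every symbol in it is nullable)
Nullable: {A, S}


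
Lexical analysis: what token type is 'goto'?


Pattern: reserved word
Type: KEYWORD


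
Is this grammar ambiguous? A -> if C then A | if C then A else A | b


dangling else: 'if C then if C then b else b' parses two ways
Ambiguous


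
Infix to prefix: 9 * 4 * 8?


left-to-right (same/higher precedence on left): tree is (* (* 9 4) 8)
Prefix: * * 9 4 8


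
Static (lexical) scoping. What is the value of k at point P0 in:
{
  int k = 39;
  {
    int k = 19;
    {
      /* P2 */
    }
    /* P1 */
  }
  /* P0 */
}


k declared in the same block as P0
k = 39


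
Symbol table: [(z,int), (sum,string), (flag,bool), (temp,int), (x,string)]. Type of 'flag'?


Lookup 'flag' → type bool


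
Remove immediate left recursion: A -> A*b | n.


Left-recursive alternatives: A*b; non-recursive: n
Introduce A': A -> nA', A' -> *bA' | ε


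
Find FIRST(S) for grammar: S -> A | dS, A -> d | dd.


Per alternative of S: FIRST(A) = {d}; FIRST(dS) = {d}
FIRST(S) = {d}


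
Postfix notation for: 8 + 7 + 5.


Left to right (same or higher precedence on left)
Postfix: 8 7 + 5 +


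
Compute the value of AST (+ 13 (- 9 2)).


Evaluate inner: (- 9 2) = 7
Evaluate root: (+ 13 7) = 20
Result: 20


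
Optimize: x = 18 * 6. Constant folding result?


18 * 6 = 108 at compile time
Optimized: x = 108


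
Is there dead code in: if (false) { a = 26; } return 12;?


condition is constant false, so the whole block is unreachable
Dead: 'if (false) { a = 26; }'


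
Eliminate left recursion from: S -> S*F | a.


Left-recursive alternatives: S*F; non-recursive: a
Introduce S': S -> aS', S' -> *FS' | ε


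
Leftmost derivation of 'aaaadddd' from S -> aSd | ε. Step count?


Derivation: S => aSd => aaSdd => aaaSddd => aaaaSdddd => aaaadddd
Steps: 5


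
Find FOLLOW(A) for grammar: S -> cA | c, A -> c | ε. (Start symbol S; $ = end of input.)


$ ∈ FOLLOW(S). For each A -> αBβ: add FIRST(β)\{ε} to FOLLOW(B); if β nullable, add FOLLOW(A).
FOLLOW(A) = {$}


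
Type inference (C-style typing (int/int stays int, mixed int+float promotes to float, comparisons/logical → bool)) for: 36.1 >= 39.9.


Operand types: float >= float
Rule: comparison yields bool
Result type: bool


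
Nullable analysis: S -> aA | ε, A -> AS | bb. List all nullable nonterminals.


A nonterminal is nullable iff some alternative derives ε (directly, or every symbol in it is nullable)
Nullable: {S}


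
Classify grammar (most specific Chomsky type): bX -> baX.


LHS has context (more than one symbol) and |LHS| ≤ |RHS|
Classification: Type 1 (Context-Sensitive)


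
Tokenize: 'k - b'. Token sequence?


Scan left to right, longest-match per lexeme
Tokens: ID(k), OP(-), ID(b)


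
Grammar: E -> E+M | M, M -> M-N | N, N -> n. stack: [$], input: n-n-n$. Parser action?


no handle on stack; shift 'n'
Action: shift


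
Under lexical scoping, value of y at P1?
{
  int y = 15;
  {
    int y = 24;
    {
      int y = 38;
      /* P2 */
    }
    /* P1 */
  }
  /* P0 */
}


y declared in the same block as P1
y = 24


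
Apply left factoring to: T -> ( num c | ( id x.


Common prefix: '('
Factored: T -> ( T', T' -> num c | id x


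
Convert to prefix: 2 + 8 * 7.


'*' binds tighter: tree is (+ 2 (* 8 7))
Prefix: + 2 * 8 7
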